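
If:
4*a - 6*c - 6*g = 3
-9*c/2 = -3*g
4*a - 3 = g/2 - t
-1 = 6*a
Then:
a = -1/6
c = -11/45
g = -11/30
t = 209/60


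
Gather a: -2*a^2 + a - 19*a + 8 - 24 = -2*a^2 - 18*a - 16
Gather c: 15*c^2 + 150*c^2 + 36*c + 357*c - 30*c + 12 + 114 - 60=165*c^2 + 363*c + 66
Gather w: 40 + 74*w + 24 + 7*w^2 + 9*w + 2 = 7*w^2 + 83*w + 66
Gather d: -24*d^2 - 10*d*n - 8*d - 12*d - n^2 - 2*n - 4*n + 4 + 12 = -24*d^2 + d*(-10*n - 20) - n^2 - 6*n + 16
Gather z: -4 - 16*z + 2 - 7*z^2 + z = -7*z^2 - 15*z - 2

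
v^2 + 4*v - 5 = (v - 1)*(v + 5)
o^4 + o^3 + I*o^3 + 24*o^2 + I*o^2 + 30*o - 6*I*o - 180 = (o - 2)*(o + 3)*(o - 5*I)*(o + 6*I)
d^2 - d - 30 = (d - 6)*(d + 5)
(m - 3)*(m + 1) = m^2 - 2*m - 3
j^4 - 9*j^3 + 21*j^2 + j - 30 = (j - 5)*(j - 3)*(j - 2)*(j + 1)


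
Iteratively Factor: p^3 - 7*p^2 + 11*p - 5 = (p - 5)*(p^2 - 2*p + 1) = (p - 5)*(p - 1)*(p - 1)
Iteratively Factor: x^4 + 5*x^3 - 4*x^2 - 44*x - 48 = (x + 4)*(x^3 + x^2 - 8*x - 12) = (x - 3)*(x + 4)*(x^2 + 4*x + 4) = (x - 3)*(x + 2)*(x + 4)*(x + 2)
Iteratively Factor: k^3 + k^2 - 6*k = (k)*(k^2 + k - 6) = k*(k - 2)*(k + 3)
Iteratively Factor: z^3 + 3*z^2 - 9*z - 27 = (z + 3)*(z^2 - 9) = (z + 3)^2*(z - 3)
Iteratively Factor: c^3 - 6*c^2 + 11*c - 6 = (c - 1)*(c^2 - 5*c + 6) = (c - 2)*(c - 1)*(c - 3)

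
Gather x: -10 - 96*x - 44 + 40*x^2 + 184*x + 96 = 40*x^2 + 88*x + 42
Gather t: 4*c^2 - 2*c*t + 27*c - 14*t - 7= 4*c^2 + 27*c + t*(-2*c - 14) - 7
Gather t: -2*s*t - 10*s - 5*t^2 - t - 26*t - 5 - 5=-10*s - 5*t^2 + t*(-2*s - 27) - 10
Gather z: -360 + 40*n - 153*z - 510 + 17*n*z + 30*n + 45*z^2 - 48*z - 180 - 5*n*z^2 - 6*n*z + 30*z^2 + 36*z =70*n + z^2*(75 - 5*n) + z*(11*n - 165) - 1050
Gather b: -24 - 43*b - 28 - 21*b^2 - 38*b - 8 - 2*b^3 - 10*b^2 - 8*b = -2*b^3 - 31*b^2 - 89*b - 60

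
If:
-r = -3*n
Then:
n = r/3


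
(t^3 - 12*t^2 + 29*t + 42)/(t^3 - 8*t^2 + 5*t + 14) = (t - 6)/(t - 2)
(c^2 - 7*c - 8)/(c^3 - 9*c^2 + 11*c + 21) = (c - 8)/(c^2 - 10*c + 21)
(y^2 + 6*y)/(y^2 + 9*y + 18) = y/(y + 3)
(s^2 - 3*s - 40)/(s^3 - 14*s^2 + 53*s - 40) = (s + 5)/(s^2 - 6*s + 5)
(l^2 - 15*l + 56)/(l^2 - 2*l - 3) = (-l^2 + 15*l - 56)/(-l^2 + 2*l + 3)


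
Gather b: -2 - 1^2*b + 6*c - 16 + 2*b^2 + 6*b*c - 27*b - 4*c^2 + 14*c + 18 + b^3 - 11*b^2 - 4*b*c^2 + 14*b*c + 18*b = b^3 - 9*b^2 + b*(-4*c^2 + 20*c - 10) - 4*c^2 + 20*c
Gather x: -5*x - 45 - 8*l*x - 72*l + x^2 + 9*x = -72*l + x^2 + x*(4 - 8*l) - 45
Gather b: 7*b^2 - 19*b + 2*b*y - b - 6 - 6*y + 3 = 7*b^2 + b*(2*y - 20) - 6*y - 3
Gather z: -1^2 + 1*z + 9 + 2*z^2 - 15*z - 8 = 2*z^2 - 14*z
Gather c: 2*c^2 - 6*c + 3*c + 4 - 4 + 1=2*c^2 - 3*c + 1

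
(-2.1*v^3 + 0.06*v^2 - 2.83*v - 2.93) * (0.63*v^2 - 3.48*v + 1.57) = -1.323*v^5 + 7.3458*v^4 - 5.2887*v^3 + 8.0967*v^2 + 5.7533*v - 4.6001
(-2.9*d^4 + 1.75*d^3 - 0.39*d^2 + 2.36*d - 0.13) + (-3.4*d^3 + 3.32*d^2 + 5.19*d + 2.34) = -2.9*d^4 - 1.65*d^3 + 2.93*d^2 + 7.55*d + 2.21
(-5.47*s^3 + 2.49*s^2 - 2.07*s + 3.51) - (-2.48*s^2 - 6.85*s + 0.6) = -5.47*s^3 + 4.97*s^2 + 4.78*s + 2.91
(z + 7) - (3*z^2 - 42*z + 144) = -3*z^2 + 43*z - 137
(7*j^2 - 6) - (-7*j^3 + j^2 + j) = 7*j^3 + 6*j^2 - j - 6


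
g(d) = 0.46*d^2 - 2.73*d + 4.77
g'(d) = 0.92*d - 2.73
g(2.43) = 0.85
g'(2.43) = -0.49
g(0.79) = 2.90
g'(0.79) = -2.00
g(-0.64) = 6.71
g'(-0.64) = -3.32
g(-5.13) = 30.88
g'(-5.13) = -7.45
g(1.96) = 1.19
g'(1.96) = -0.93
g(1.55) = 1.64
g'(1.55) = -1.30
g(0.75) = 2.98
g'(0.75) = -2.04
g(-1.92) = 11.71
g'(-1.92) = -4.50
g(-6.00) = 37.71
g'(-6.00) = -8.25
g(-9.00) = 66.60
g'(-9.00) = -11.01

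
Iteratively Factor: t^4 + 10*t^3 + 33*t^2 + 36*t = (t + 3)*(t^3 + 7*t^2 + 12*t) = (t + 3)*(t + 4)*(t^2 + 3*t) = t*(t + 3)*(t + 4)*(t + 3)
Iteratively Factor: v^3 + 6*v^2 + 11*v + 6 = (v + 2)*(v^2 + 4*v + 3) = (v + 2)*(v + 3)*(v + 1)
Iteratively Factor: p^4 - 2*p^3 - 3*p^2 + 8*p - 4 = (p - 2)*(p^3 - 3*p + 2) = (p - 2)*(p - 1)*(p^2 + p - 2) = (p - 2)*(p - 1)*(p + 2)*(p - 1)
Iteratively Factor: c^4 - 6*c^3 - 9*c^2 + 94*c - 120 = (c + 4)*(c^3 - 10*c^2 + 31*c - 30) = (c - 5)*(c + 4)*(c^2 - 5*c + 6) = (c - 5)*(c - 2)*(c + 4)*(c - 3)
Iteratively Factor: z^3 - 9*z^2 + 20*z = (z - 5)*(z^2 - 4*z) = (z - 5)*(z - 4)*(z)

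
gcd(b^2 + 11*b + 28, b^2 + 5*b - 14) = b + 7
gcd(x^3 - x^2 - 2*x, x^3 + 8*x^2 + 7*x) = x^2 + x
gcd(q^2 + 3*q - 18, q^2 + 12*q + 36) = q + 6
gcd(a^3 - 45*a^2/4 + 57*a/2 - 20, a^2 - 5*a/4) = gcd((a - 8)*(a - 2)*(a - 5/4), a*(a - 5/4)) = a - 5/4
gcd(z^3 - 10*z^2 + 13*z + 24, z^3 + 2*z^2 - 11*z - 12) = z^2 - 2*z - 3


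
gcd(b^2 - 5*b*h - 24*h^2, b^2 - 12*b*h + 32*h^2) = b - 8*h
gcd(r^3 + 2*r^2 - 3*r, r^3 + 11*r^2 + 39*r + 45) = r + 3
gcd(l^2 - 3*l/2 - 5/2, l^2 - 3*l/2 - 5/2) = l^2 - 3*l/2 - 5/2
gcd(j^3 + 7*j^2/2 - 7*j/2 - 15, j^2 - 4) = j - 2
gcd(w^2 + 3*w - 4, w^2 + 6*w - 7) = w - 1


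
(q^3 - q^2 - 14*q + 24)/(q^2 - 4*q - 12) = (-q^3 + q^2 + 14*q - 24)/(-q^2 + 4*q + 12)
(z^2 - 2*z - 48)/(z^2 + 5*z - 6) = (z - 8)/(z - 1)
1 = 1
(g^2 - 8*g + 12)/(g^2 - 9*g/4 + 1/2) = 4*(g - 6)/(4*g - 1)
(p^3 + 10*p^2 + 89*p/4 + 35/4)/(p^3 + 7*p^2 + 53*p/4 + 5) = (p + 7)/(p + 4)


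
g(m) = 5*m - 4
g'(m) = 5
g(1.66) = 4.30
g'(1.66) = 5.00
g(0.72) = -0.40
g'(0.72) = 5.00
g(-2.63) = -17.15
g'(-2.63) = 5.00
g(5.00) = 21.00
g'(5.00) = 5.00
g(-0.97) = -8.85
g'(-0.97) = 5.00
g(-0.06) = -4.30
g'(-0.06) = 5.00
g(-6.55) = -36.75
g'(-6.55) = 5.00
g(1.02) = 1.10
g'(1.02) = 5.00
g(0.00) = -4.00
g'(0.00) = 5.00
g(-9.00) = -49.00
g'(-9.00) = 5.00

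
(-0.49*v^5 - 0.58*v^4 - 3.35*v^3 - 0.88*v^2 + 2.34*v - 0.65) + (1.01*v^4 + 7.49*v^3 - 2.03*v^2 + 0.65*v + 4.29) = -0.49*v^5 + 0.43*v^4 + 4.14*v^3 - 2.91*v^2 + 2.99*v + 3.64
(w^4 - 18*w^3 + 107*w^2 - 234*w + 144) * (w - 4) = w^5 - 22*w^4 + 179*w^3 - 662*w^2 + 1080*w - 576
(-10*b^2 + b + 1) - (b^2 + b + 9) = -11*b^2 - 8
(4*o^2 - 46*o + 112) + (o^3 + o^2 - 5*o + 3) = o^3 + 5*o^2 - 51*o + 115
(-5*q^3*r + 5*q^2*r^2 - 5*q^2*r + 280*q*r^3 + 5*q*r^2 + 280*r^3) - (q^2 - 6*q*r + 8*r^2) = -5*q^3*r + 5*q^2*r^2 - 5*q^2*r - q^2 + 280*q*r^3 + 5*q*r^2 + 6*q*r + 280*r^3 - 8*r^2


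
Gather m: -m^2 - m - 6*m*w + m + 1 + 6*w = -m^2 - 6*m*w + 6*w + 1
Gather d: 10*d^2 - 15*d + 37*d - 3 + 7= 10*d^2 + 22*d + 4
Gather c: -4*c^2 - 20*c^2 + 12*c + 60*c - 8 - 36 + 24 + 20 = -24*c^2 + 72*c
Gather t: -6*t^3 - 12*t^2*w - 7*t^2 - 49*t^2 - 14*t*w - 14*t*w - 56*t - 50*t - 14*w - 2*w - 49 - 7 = -6*t^3 + t^2*(-12*w - 56) + t*(-28*w - 106) - 16*w - 56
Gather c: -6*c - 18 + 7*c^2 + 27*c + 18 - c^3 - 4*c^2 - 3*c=-c^3 + 3*c^2 + 18*c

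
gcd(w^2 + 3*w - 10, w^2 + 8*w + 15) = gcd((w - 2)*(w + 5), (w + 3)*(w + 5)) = w + 5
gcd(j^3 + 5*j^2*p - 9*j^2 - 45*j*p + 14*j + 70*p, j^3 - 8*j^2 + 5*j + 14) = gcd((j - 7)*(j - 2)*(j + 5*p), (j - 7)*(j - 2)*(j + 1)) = j^2 - 9*j + 14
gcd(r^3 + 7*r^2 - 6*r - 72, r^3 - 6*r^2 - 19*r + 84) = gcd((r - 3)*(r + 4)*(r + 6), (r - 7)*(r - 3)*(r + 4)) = r^2 + r - 12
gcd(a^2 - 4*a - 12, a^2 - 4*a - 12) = a^2 - 4*a - 12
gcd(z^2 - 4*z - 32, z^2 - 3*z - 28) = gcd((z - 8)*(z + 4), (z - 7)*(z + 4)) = z + 4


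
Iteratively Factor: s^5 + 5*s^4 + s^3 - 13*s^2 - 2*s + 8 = (s + 1)*(s^4 + 4*s^3 - 3*s^2 - 10*s + 8) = (s - 1)*(s + 1)*(s^3 + 5*s^2 + 2*s - 8) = (s - 1)*(s + 1)*(s + 4)*(s^2 + s - 2) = (s - 1)^2*(s + 1)*(s + 4)*(s + 2)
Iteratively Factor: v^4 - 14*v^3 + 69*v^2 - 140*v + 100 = (v - 2)*(v^3 - 12*v^2 + 45*v - 50) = (v - 5)*(v - 2)*(v^2 - 7*v + 10) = (v - 5)*(v - 2)^2*(v - 5)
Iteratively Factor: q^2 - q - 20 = (q - 5)*(q + 4)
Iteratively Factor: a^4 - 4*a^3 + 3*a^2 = (a - 1)*(a^3 - 3*a^2) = a*(a - 1)*(a^2 - 3*a) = a*(a - 3)*(a - 1)*(a)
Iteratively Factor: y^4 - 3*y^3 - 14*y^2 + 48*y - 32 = (y + 4)*(y^3 - 7*y^2 + 14*y - 8) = (y - 1)*(y + 4)*(y^2 - 6*y + 8) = (y - 4)*(y - 1)*(y + 4)*(y - 2)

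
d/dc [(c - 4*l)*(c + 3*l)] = 2*c - l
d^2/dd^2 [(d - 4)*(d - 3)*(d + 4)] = 6*d - 6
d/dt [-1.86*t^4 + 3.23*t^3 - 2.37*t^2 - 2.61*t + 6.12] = -7.44*t^3 + 9.69*t^2 - 4.74*t - 2.61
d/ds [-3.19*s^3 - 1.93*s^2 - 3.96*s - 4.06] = -9.57*s^2 - 3.86*s - 3.96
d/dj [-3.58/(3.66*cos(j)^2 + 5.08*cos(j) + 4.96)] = -(26.2056*cos(j) + 18.1864)*sin(j)/(3.66*cos(j)^2 + 5.08*cos(j) + 4.96)^2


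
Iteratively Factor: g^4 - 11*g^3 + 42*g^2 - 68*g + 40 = (g - 2)*(g^3 - 9*g^2 + 24*g - 20) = (g - 2)^2*(g^2 - 7*g + 10) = (g - 2)^3*(g - 5)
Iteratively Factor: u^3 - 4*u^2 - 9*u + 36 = (u + 3)*(u^2 - 7*u + 12) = (u - 3)*(u + 3)*(u - 4)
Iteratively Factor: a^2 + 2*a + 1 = (a + 1)*(a + 1)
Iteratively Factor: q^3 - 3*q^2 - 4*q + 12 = (q + 2)*(q^2 - 5*q + 6) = (q - 2)*(q + 2)*(q - 3)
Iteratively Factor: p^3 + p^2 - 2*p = (p + 2)*(p^2 - p) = p*(p + 2)*(p - 1)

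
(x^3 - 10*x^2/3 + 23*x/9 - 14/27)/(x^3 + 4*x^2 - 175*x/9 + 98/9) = (x - 1/3)/(x + 7)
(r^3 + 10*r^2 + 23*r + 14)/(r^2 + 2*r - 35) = (r^2 + 3*r + 2)/(r - 5)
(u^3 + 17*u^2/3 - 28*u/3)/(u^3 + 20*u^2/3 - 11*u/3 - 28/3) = u/(u + 1)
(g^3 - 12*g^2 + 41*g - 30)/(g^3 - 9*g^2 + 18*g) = (g^2 - 6*g + 5)/(g*(g - 3))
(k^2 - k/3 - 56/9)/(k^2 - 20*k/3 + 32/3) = (k + 7/3)/(k - 4)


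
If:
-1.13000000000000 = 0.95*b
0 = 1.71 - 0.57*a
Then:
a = 3.00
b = -1.19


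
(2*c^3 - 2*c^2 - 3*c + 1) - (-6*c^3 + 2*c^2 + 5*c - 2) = 8*c^3 - 4*c^2 - 8*c + 3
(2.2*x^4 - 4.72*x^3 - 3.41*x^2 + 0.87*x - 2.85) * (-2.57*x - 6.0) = -5.654*x^5 - 1.0696*x^4 + 37.0837*x^3 + 18.2241*x^2 + 2.1045*x + 17.1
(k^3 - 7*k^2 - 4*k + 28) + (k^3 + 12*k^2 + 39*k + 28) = 2*k^3 + 5*k^2 + 35*k + 56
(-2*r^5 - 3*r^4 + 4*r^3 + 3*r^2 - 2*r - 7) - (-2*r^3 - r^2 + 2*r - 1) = -2*r^5 - 3*r^4 + 6*r^3 + 4*r^2 - 4*r - 6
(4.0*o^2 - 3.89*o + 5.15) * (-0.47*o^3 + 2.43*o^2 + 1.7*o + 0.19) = -1.88*o^5 + 11.5483*o^4 - 5.0732*o^3 + 6.6615*o^2 + 8.0159*o + 0.9785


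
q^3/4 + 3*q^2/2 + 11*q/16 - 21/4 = (q/4 + 1)*(q - 3/2)*(q + 7/2)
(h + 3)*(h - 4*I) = h^2 + 3*h - 4*I*h - 12*I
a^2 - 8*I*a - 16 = (a - 4*I)^2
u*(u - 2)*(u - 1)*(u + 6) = u^4 + 3*u^3 - 16*u^2 + 12*u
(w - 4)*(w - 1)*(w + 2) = w^3 - 3*w^2 - 6*w + 8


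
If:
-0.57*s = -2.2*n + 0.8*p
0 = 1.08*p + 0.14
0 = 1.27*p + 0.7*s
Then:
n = 0.01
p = -0.13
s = 0.24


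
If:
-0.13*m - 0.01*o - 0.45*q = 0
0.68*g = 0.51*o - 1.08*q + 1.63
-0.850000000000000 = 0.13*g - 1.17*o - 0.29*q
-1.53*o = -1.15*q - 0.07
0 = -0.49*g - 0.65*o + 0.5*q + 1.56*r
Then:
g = 1.56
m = -3.01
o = 0.69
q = 0.85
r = 0.50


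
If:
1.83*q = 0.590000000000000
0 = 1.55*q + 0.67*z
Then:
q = 0.32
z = -0.75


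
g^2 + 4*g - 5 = (g - 1)*(g + 5)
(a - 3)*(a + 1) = a^2 - 2*a - 3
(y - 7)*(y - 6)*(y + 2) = y^3 - 11*y^2 + 16*y + 84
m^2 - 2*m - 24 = (m - 6)*(m + 4)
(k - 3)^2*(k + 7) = k^3 + k^2 - 33*k + 63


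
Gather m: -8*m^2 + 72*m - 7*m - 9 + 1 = -8*m^2 + 65*m - 8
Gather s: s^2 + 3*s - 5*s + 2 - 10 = s^2 - 2*s - 8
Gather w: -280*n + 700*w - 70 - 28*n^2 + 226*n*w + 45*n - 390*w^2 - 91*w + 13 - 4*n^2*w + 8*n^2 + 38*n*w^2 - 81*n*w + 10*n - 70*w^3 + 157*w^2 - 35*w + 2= -20*n^2 - 225*n - 70*w^3 + w^2*(38*n - 233) + w*(-4*n^2 + 145*n + 574) - 55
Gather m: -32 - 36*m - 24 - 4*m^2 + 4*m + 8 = -4*m^2 - 32*m - 48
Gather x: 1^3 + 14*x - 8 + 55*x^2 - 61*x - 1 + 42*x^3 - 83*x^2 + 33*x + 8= 42*x^3 - 28*x^2 - 14*x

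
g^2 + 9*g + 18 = (g + 3)*(g + 6)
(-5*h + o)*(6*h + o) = -30*h^2 + h*o + o^2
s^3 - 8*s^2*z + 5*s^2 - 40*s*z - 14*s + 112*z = (s - 2)*(s + 7)*(s - 8*z)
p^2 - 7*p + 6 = (p - 6)*(p - 1)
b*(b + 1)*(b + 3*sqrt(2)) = b^3 + b^2 + 3*sqrt(2)*b^2 + 3*sqrt(2)*b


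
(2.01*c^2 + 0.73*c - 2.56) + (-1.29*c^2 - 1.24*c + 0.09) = 0.72*c^2 - 0.51*c - 2.47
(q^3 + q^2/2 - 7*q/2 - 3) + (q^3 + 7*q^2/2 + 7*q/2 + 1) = 2*q^3 + 4*q^2 - 2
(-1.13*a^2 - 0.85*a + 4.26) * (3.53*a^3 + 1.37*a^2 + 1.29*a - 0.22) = -3.9889*a^5 - 4.5486*a^4 + 12.4156*a^3 + 4.9883*a^2 + 5.6824*a - 0.9372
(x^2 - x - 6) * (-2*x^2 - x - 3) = -2*x^4 + x^3 + 10*x^2 + 9*x + 18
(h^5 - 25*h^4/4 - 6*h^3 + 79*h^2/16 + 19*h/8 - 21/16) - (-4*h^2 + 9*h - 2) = h^5 - 25*h^4/4 - 6*h^3 + 143*h^2/16 - 53*h/8 + 11/16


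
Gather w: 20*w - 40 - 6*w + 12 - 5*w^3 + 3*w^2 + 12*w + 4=-5*w^3 + 3*w^2 + 26*w - 24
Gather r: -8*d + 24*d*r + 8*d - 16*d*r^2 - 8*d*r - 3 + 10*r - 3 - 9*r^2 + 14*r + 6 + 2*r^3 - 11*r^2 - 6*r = 2*r^3 + r^2*(-16*d - 20) + r*(16*d + 18)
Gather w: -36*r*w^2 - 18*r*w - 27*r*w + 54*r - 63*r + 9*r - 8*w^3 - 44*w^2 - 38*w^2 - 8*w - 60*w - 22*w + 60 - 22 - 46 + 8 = -8*w^3 + w^2*(-36*r - 82) + w*(-45*r - 90)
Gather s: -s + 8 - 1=7 - s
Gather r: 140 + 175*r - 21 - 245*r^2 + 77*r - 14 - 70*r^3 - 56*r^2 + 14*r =-70*r^3 - 301*r^2 + 266*r + 105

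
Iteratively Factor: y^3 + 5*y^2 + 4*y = (y + 4)*(y^2 + y) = y*(y + 4)*(y + 1)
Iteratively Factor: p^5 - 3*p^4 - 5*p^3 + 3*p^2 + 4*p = (p - 4)*(p^4 + p^3 - p^2 - p) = (p - 4)*(p + 1)*(p^3 - p) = (p - 4)*(p + 1)^2*(p^2 - p) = (p - 4)*(p - 1)*(p + 1)^2*(p)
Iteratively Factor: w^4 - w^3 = (w - 1)*(w^3) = w*(w - 1)*(w^2) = w^2*(w - 1)*(w)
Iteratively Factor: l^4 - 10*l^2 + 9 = (l + 3)*(l^3 - 3*l^2 - l + 3) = (l - 3)*(l + 3)*(l^2 - 1) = (l - 3)*(l + 1)*(l + 3)*(l - 1)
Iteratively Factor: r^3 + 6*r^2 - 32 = (r - 2)*(r^2 + 8*r + 16) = (r - 2)*(r + 4)*(r + 4)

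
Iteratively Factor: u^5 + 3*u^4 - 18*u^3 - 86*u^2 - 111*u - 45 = (u + 3)*(u^4 - 18*u^2 - 32*u - 15) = (u - 5)*(u + 3)*(u^3 + 5*u^2 + 7*u + 3) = (u - 5)*(u + 3)^2*(u^2 + 2*u + 1) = (u - 5)*(u + 1)*(u + 3)^2*(u + 1)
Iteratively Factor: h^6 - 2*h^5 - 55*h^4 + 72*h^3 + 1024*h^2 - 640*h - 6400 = (h + 4)*(h^5 - 6*h^4 - 31*h^3 + 196*h^2 + 240*h - 1600) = (h + 4)^2*(h^4 - 10*h^3 + 9*h^2 + 160*h - 400) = (h + 4)^3*(h^3 - 14*h^2 + 65*h - 100) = (h - 5)*(h + 4)^3*(h^2 - 9*h + 20) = (h - 5)*(h - 4)*(h + 4)^3*(h - 5)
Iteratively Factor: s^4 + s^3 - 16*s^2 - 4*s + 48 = (s - 2)*(s^3 + 3*s^2 - 10*s - 24) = (s - 2)*(s + 4)*(s^2 - s - 6) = (s - 3)*(s - 2)*(s + 4)*(s + 2)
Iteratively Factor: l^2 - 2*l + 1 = (l - 1)*(l - 1)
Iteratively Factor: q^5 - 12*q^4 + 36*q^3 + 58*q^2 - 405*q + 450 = (q - 3)*(q^4 - 9*q^3 + 9*q^2 + 85*q - 150) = (q - 5)*(q - 3)*(q^3 - 4*q^2 - 11*q + 30) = (q - 5)*(q - 3)*(q - 2)*(q^2 - 2*q - 15) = (q - 5)*(q - 3)*(q - 2)*(q + 3)*(q - 5)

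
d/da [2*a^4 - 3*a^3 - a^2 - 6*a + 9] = 8*a^3 - 9*a^2 - 2*a - 6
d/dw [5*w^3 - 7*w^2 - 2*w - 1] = 15*w^2 - 14*w - 2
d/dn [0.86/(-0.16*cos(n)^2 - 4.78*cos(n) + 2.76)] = -(0.2752*cos(n) + 4.1108)*sin(n)/(0.16*cos(n)^2 + 4.78*cos(n) - 2.76)^2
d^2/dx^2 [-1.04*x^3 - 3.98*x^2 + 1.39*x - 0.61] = -6.24*x - 7.96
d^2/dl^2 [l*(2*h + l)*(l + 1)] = 4*h + 6*l + 2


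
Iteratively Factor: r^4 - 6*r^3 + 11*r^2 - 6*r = (r)*(r^3 - 6*r^2 + 11*r - 6) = r*(r - 1)*(r^2 - 5*r + 6) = r*(r - 2)*(r - 1)*(r - 3)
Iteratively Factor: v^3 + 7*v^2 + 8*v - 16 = (v + 4)*(v^2 + 3*v - 4) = (v - 1)*(v + 4)*(v + 4)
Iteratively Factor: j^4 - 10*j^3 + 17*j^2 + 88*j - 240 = (j + 3)*(j^3 - 13*j^2 + 56*j - 80) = (j - 4)*(j + 3)*(j^2 - 9*j + 20) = (j - 4)^2*(j + 3)*(j - 5)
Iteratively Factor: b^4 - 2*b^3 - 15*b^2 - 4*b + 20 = (b - 1)*(b^3 - b^2 - 16*b - 20) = (b - 5)*(b - 1)*(b^2 + 4*b + 4) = (b - 5)*(b - 1)*(b + 2)*(b + 2)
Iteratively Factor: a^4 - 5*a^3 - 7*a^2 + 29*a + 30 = (a - 3)*(a^3 - 2*a^2 - 13*a - 10) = (a - 3)*(a + 2)*(a^2 - 4*a - 5) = (a - 3)*(a + 1)*(a + 2)*(a - 5)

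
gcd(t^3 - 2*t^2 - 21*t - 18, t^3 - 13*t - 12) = t^2 + 4*t + 3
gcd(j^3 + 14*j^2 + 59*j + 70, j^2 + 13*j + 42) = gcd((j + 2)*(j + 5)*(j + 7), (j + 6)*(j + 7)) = j + 7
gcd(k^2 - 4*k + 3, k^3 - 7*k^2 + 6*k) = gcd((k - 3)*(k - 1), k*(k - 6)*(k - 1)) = k - 1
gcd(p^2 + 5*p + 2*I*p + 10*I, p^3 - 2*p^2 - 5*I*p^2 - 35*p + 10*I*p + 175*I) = p + 5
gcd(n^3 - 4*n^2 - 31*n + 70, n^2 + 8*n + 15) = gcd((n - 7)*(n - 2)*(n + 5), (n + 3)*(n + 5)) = n + 5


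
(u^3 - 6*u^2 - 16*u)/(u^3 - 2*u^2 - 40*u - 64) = u/(u + 4)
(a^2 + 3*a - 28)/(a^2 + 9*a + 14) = (a - 4)/(a + 2)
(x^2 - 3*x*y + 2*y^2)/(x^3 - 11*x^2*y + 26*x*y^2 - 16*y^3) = 1/(x - 8*y)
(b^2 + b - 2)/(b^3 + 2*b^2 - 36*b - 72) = (b - 1)/(b^2 - 36)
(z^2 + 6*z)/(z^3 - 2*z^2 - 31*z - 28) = z*(z + 6)/(z^3 - 2*z^2 - 31*z - 28)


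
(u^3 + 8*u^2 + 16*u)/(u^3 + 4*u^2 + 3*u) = (u^2 + 8*u + 16)/(u^2 + 4*u + 3)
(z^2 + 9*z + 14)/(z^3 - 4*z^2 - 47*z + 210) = (z + 2)/(z^2 - 11*z + 30)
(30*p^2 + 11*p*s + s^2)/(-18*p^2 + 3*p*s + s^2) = (-5*p - s)/(3*p - s)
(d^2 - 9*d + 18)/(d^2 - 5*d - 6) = (d - 3)/(d + 1)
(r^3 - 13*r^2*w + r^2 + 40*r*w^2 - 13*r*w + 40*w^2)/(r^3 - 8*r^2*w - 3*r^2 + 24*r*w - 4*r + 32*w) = (r - 5*w)/(r - 4)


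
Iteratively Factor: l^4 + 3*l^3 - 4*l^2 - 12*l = (l + 3)*(l^3 - 4*l) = (l - 2)*(l + 3)*(l^2 + 2*l) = l*(l - 2)*(l + 3)*(l + 2)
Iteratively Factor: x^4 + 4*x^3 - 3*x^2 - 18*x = (x + 3)*(x^3 + x^2 - 6*x) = (x + 3)^2*(x^2 - 2*x) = (x - 2)*(x + 3)^2*(x)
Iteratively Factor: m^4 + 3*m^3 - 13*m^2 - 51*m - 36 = (m - 4)*(m^3 + 7*m^2 + 15*m + 9) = (m - 4)*(m + 3)*(m^2 + 4*m + 3) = (m - 4)*(m + 1)*(m + 3)*(m + 3)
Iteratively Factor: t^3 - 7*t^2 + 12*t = (t - 3)*(t^2 - 4*t) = (t - 4)*(t - 3)*(t)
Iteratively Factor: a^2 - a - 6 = (a - 3)*(a + 2)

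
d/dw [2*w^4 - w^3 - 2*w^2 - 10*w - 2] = 8*w^3 - 3*w^2 - 4*w - 10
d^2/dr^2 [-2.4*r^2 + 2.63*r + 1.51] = -4.80000000000000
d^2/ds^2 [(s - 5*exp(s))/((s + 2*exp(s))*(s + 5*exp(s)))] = 2*(-6*s^4*exp(s) + 22*s^3*exp(2*s) + 24*s^3*exp(s) + s^3 + 255*s^2*exp(3*s) + 60*s^2*exp(2*s) - 15*s^2*exp(s) + 375*s*exp(4*s) - 300*s*exp(3*s) - 135*s*exp(2*s) - 250*exp(5*s) - 900*exp(4*s) - 265*exp(3*s))/(s^6 + 21*s^5*exp(s) + 177*s^4*exp(2*s) + 763*s^3*exp(3*s) + 1770*s^2*exp(4*s) + 2100*s*exp(5*s) + 1000*exp(6*s))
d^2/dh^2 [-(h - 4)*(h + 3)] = -2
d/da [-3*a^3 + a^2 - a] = -9*a^2 + 2*a - 1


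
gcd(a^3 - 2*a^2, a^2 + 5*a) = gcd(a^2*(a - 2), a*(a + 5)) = a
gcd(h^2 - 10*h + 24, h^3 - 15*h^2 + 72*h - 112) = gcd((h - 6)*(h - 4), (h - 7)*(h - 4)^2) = h - 4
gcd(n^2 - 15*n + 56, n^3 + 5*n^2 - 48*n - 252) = n - 7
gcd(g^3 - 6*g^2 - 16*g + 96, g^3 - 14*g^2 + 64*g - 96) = g^2 - 10*g + 24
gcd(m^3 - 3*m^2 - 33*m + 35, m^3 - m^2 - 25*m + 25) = m^2 + 4*m - 5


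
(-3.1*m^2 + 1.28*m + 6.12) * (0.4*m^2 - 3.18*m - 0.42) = -1.24*m^4 + 10.37*m^3 - 0.3204*m^2 - 19.9992*m - 2.5704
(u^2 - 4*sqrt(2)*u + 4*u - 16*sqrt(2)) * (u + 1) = u^3 - 4*sqrt(2)*u^2 + 5*u^2 - 20*sqrt(2)*u + 4*u - 16*sqrt(2)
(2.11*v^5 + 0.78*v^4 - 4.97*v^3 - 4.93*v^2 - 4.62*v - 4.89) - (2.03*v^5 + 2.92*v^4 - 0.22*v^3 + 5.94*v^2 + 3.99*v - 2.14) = 0.0800000000000001*v^5 - 2.14*v^4 - 4.75*v^3 - 10.87*v^2 - 8.61*v - 2.75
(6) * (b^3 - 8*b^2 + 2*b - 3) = 6*b^3 - 48*b^2 + 12*b - 18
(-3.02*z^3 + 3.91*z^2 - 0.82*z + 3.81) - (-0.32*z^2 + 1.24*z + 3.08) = -3.02*z^3 + 4.23*z^2 - 2.06*z + 0.73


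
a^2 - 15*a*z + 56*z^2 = (a - 8*z)*(a - 7*z)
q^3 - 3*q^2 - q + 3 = (q - 3)*(q - 1)*(q + 1)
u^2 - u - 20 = (u - 5)*(u + 4)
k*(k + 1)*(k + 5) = k^3 + 6*k^2 + 5*k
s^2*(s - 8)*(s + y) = s^4 + s^3*y - 8*s^3 - 8*s^2*y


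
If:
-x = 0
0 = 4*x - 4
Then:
No Solution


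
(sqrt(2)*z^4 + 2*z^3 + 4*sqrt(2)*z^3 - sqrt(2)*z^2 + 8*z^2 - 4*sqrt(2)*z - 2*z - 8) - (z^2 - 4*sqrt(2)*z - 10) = sqrt(2)*z^4 + 2*z^3 + 4*sqrt(2)*z^3 - sqrt(2)*z^2 + 7*z^2 - 2*z + 2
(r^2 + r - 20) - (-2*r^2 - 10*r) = 3*r^2 + 11*r - 20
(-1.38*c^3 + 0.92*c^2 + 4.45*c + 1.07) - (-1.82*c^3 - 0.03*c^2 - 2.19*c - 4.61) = 0.44*c^3 + 0.95*c^2 + 6.64*c + 5.68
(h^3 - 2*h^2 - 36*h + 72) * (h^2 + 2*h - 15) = h^5 - 55*h^3 + 30*h^2 + 684*h - 1080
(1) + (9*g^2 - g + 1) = 9*g^2 - g + 2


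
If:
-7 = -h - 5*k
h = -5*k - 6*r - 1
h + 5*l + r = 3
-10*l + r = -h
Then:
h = 10/3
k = 11/15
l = 1/5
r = -4/3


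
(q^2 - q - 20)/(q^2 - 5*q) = (q + 4)/q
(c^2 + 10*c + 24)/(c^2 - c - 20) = (c + 6)/(c - 5)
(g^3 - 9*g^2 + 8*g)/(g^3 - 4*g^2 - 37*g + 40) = g/(g + 5)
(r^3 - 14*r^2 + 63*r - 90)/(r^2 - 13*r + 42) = (r^2 - 8*r + 15)/(r - 7)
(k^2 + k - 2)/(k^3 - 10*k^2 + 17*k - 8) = (k + 2)/(k^2 - 9*k + 8)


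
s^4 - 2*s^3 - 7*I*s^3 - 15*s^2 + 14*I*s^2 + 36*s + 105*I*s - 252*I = (s - 3)^2*(s + 4)*(s - 7*I)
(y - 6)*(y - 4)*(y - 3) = y^3 - 13*y^2 + 54*y - 72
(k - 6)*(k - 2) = k^2 - 8*k + 12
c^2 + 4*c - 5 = (c - 1)*(c + 5)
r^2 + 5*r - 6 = (r - 1)*(r + 6)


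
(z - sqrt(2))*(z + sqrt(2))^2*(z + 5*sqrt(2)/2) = z^4 + 7*sqrt(2)*z^3/2 + 3*z^2 - 7*sqrt(2)*z - 10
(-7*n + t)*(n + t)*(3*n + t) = -21*n^3 - 25*n^2*t - 3*n*t^2 + t^3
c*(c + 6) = c^2 + 6*c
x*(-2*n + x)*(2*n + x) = -4*n^2*x + x^3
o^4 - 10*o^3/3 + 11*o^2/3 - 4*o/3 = o*(o - 4/3)*(o - 1)^2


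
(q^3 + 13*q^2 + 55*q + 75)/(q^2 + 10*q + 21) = (q^2 + 10*q + 25)/(q + 7)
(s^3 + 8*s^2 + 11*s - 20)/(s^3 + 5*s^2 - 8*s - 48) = (s^2 + 4*s - 5)/(s^2 + s - 12)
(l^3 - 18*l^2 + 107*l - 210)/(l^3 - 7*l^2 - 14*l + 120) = (l - 7)/(l + 4)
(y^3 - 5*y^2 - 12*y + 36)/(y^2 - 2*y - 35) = (-y^3 + 5*y^2 + 12*y - 36)/(-y^2 + 2*y + 35)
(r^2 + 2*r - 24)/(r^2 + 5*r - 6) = (r - 4)/(r - 1)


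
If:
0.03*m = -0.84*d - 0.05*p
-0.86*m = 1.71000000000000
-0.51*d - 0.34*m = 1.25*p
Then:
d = 0.04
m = -1.99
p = 0.52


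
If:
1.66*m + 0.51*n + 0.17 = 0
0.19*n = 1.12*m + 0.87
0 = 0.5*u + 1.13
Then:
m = -0.54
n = 1.41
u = -2.26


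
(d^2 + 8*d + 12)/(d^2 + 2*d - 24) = (d + 2)/(d - 4)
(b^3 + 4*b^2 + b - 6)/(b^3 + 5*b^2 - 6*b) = (b^2 + 5*b + 6)/(b*(b + 6))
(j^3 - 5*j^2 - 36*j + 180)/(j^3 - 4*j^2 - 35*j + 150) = (j - 6)/(j - 5)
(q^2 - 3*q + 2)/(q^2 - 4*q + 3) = (q - 2)/(q - 3)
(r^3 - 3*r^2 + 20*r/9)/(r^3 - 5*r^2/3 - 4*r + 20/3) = r*(3*r - 4)/(3*(r^2 - 4))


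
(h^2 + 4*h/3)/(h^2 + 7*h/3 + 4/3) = h/(h + 1)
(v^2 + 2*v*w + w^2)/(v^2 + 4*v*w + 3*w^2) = (v + w)/(v + 3*w)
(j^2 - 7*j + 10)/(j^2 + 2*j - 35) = (j - 2)/(j + 7)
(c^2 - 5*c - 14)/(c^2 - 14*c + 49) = (c + 2)/(c - 7)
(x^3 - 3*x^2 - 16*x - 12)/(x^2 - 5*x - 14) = (x^2 - 5*x - 6)/(x - 7)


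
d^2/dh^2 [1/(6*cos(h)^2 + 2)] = 3*(-6*sin(h)^4 + sin(h)^2 + 4)/(3*cos(h)^2 + 1)^3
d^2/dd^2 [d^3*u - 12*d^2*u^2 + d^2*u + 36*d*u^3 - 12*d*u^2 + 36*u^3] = 2*u*(3*d - 12*u + 1)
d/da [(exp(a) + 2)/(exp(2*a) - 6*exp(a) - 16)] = -exp(a)/(exp(2*a) - 16*exp(a) + 64)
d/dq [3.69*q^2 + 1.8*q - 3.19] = 7.38*q + 1.8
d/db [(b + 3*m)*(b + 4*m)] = 2*b + 7*m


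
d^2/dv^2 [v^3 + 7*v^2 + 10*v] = 6*v + 14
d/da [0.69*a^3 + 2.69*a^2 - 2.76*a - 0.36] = 2.07*a^2 + 5.38*a - 2.76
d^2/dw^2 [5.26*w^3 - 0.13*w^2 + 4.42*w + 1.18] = 31.56*w - 0.26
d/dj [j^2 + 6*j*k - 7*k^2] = 2*j + 6*k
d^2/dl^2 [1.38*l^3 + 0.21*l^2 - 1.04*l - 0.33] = 8.28*l + 0.42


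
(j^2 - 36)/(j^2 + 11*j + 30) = (j - 6)/(j + 5)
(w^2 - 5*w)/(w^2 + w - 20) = w*(w - 5)/(w^2 + w - 20)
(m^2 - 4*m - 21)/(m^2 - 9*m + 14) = (m + 3)/(m - 2)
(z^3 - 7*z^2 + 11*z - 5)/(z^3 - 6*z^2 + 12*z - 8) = (z^3 - 7*z^2 + 11*z - 5)/(z^3 - 6*z^2 + 12*z - 8)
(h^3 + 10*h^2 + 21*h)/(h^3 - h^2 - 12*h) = (h + 7)/(h - 4)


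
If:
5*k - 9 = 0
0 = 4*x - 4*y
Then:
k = 9/5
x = y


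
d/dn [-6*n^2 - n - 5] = -12*n - 1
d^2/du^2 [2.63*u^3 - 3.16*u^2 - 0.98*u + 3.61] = 15.78*u - 6.32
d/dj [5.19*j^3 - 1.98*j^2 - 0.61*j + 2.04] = 15.57*j^2 - 3.96*j - 0.61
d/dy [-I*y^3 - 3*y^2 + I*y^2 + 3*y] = -3*I*y^2 + 2*y*(-3 + I) + 3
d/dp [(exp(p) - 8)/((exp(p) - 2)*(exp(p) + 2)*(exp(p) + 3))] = (-2*exp(3*p) + 21*exp(2*p) + 48*exp(p) - 44)*exp(p)/(exp(6*p) + 6*exp(5*p) + exp(4*p) - 48*exp(3*p) - 56*exp(2*p) + 96*exp(p) + 144)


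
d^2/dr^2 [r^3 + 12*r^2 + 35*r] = 6*r + 24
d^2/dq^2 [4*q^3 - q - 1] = 24*q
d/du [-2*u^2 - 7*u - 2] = -4*u - 7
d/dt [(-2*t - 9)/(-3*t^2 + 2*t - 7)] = 2*(-3*t^2 - 27*t + 16)/(9*t^4 - 12*t^3 + 46*t^2 - 28*t + 49)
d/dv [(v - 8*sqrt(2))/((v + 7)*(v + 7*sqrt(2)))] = ((-v + 8*sqrt(2))*(v + 7) + (-v + 8*sqrt(2))*(v + 7*sqrt(2)) + (v + 7)*(v + 7*sqrt(2)))/((v + 7)^2*(v + 7*sqrt(2))^2)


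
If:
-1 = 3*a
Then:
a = -1/3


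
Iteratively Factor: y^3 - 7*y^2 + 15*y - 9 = (y - 3)*(y^2 - 4*y + 3) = (y - 3)*(y - 1)*(y - 3)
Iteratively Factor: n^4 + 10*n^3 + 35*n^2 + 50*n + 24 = (n + 3)*(n^3 + 7*n^2 + 14*n + 8) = (n + 2)*(n + 3)*(n^2 + 5*n + 4) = (n + 1)*(n + 2)*(n + 3)*(n + 4)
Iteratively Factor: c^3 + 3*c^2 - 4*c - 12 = (c + 2)*(c^2 + c - 6) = (c + 2)*(c + 3)*(c - 2)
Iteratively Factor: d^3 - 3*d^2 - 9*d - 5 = (d + 1)*(d^2 - 4*d - 5) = (d + 1)^2*(d - 5)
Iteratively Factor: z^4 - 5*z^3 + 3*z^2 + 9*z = (z + 1)*(z^3 - 6*z^2 + 9*z) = (z - 3)*(z + 1)*(z^2 - 3*z) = (z - 3)^2*(z + 1)*(z)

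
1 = 1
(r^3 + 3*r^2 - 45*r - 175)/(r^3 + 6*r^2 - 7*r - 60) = (r^2 - 2*r - 35)/(r^2 + r - 12)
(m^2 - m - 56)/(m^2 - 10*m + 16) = (m + 7)/(m - 2)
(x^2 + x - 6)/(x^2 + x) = (x^2 + x - 6)/(x*(x + 1))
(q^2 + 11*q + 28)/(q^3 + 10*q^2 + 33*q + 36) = (q + 7)/(q^2 + 6*q + 9)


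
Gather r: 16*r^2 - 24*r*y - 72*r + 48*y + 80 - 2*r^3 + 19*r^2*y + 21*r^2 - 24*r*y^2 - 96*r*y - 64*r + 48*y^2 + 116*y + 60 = -2*r^3 + r^2*(19*y + 37) + r*(-24*y^2 - 120*y - 136) + 48*y^2 + 164*y + 140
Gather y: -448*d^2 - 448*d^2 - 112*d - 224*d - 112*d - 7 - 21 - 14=-896*d^2 - 448*d - 42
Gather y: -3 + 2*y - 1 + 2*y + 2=4*y - 2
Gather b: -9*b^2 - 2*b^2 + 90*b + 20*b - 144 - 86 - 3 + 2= -11*b^2 + 110*b - 231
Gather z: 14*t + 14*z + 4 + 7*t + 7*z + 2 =21*t + 21*z + 6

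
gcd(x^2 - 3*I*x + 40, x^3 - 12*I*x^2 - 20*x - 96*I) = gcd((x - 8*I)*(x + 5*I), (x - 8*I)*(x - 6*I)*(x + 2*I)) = x - 8*I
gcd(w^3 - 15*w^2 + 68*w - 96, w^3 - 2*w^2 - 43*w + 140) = w - 4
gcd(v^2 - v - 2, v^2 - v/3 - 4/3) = v + 1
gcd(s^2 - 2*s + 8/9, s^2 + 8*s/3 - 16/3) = s - 4/3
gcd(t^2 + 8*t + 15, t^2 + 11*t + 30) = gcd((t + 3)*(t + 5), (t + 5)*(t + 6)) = t + 5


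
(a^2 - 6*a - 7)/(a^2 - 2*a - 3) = (a - 7)/(a - 3)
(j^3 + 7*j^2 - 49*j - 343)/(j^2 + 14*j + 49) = j - 7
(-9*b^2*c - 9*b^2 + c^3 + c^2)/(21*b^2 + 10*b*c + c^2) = (-3*b*c - 3*b + c^2 + c)/(7*b + c)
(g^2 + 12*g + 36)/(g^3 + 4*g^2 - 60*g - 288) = 1/(g - 8)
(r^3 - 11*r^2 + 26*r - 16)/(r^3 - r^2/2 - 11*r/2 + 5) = 2*(r - 8)/(2*r + 5)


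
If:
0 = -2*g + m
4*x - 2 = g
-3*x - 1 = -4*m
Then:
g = 10/29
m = 20/29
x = 17/29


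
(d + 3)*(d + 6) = d^2 + 9*d + 18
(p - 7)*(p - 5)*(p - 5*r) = p^3 - 5*p^2*r - 12*p^2 + 60*p*r + 35*p - 175*r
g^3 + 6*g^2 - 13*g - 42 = (g - 3)*(g + 2)*(g + 7)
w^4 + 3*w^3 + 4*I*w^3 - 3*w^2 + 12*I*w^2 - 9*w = w*(w + 3)*(w + I)*(w + 3*I)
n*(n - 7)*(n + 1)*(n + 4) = n^4 - 2*n^3 - 31*n^2 - 28*n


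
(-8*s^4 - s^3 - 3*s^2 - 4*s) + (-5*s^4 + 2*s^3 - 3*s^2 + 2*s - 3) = -13*s^4 + s^3 - 6*s^2 - 2*s - 3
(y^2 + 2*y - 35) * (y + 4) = y^3 + 6*y^2 - 27*y - 140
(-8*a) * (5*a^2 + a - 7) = -40*a^3 - 8*a^2 + 56*a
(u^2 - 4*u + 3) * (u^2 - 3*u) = u^4 - 7*u^3 + 15*u^2 - 9*u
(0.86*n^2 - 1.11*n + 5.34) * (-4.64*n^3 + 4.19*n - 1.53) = -3.9904*n^5 + 5.1504*n^4 - 21.1742*n^3 - 5.9667*n^2 + 24.0729*n - 8.1702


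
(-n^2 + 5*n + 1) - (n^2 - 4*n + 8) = -2*n^2 + 9*n - 7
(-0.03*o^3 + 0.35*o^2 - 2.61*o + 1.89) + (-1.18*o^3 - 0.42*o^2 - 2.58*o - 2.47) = -1.21*o^3 - 0.07*o^2 - 5.19*o - 0.58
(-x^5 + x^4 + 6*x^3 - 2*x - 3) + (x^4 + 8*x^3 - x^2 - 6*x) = -x^5 + 2*x^4 + 14*x^3 - x^2 - 8*x - 3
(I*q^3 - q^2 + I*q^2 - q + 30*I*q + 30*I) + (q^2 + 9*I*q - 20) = I*q^3 + I*q^2 - q + 39*I*q - 20 + 30*I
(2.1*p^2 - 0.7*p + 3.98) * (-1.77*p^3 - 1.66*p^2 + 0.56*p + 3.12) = -3.717*p^5 - 2.247*p^4 - 4.7066*p^3 - 0.446799999999999*p^2 + 0.0448000000000004*p + 12.4176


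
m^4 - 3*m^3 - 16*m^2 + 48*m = m*(m - 4)*(m - 3)*(m + 4)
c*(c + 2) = c^2 + 2*c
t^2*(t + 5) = t^3 + 5*t^2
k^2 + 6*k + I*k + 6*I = (k + 6)*(k + I)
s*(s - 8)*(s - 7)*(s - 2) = s^4 - 17*s^3 + 86*s^2 - 112*s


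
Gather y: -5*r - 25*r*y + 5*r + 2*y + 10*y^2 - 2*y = -25*r*y + 10*y^2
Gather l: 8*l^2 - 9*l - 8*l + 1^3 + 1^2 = 8*l^2 - 17*l + 2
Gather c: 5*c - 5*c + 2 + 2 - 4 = 0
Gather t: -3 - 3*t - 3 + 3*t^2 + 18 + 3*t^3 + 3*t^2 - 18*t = 3*t^3 + 6*t^2 - 21*t + 12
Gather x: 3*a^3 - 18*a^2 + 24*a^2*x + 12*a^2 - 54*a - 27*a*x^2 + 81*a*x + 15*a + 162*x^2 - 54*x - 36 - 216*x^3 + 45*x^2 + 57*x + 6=3*a^3 - 6*a^2 - 39*a - 216*x^3 + x^2*(207 - 27*a) + x*(24*a^2 + 81*a + 3) - 30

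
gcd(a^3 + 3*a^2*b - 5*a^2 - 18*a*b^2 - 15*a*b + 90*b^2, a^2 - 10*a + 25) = a - 5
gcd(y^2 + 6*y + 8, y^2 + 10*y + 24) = y + 4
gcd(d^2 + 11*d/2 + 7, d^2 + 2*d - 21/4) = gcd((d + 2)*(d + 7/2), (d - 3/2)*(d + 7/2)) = d + 7/2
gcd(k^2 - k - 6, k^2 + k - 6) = 1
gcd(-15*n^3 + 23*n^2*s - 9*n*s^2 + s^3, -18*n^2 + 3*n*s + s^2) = -3*n + s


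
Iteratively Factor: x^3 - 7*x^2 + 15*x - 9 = (x - 3)*(x^2 - 4*x + 3) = (x - 3)^2*(x - 1)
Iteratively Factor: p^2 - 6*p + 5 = (p - 5)*(p - 1)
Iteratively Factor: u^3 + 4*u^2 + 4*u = (u + 2)*(u^2 + 2*u) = (u + 2)^2*(u)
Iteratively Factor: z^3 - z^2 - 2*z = (z)*(z^2 - z - 2) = z*(z + 1)*(z - 2)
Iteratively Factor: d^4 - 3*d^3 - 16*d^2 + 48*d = (d)*(d^3 - 3*d^2 - 16*d + 48) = d*(d - 3)*(d^2 - 16) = d*(d - 3)*(d + 4)*(d - 4)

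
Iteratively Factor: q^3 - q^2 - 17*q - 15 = (q - 5)*(q^2 + 4*q + 3) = (q - 5)*(q + 3)*(q + 1)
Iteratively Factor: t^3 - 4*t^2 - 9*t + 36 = (t + 3)*(t^2 - 7*t + 12) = (t - 4)*(t + 3)*(t - 3)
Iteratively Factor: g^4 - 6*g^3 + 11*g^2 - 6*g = (g - 3)*(g^3 - 3*g^2 + 2*g) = g*(g - 3)*(g^2 - 3*g + 2) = g*(g - 3)*(g - 1)*(g - 2)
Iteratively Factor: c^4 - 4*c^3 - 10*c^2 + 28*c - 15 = (c - 5)*(c^3 + c^2 - 5*c + 3) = (c - 5)*(c - 1)*(c^2 + 2*c - 3) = (c - 5)*(c - 1)^2*(c + 3)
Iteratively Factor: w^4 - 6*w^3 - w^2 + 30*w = (w - 5)*(w^3 - w^2 - 6*w) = (w - 5)*(w - 3)*(w^2 + 2*w) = (w - 5)*(w - 3)*(w + 2)*(w)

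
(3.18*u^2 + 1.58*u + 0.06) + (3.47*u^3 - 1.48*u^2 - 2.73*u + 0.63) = 3.47*u^3 + 1.7*u^2 - 1.15*u + 0.69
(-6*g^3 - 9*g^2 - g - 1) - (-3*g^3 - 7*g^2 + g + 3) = -3*g^3 - 2*g^2 - 2*g - 4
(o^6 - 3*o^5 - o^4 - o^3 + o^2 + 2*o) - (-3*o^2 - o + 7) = o^6 - 3*o^5 - o^4 - o^3 + 4*o^2 + 3*o - 7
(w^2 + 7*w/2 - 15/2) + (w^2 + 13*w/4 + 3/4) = 2*w^2 + 27*w/4 - 27/4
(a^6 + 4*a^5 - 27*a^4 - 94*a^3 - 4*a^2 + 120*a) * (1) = a^6 + 4*a^5 - 27*a^4 - 94*a^3 - 4*a^2 + 120*a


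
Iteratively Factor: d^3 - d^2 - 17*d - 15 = (d - 5)*(d^2 + 4*d + 3) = (d - 5)*(d + 1)*(d + 3)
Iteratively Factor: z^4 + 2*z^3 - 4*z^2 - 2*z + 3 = (z + 3)*(z^3 - z^2 - z + 1) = (z - 1)*(z + 3)*(z^2 - 1) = (z - 1)*(z + 1)*(z + 3)*(z - 1)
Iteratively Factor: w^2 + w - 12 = (w - 3)*(w + 4)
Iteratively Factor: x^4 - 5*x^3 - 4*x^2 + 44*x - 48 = (x - 2)*(x^3 - 3*x^2 - 10*x + 24) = (x - 2)^2*(x^2 - x - 12) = (x - 4)*(x - 2)^2*(x + 3)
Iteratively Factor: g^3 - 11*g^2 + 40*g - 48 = (g - 3)*(g^2 - 8*g + 16) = (g - 4)*(g - 3)*(g - 4)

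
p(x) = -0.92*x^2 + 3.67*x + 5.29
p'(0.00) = 3.67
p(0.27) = 6.21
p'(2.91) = -1.68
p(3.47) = 6.95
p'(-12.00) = 25.75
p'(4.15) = -3.97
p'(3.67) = -3.08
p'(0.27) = 3.17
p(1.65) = 8.84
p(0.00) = 5.29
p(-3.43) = -18.12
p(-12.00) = -171.23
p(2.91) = 8.18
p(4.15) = 4.68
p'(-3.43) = 9.98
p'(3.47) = -2.71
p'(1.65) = 0.63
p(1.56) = 8.78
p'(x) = 3.67 - 1.84*x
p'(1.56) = 0.80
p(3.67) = 6.37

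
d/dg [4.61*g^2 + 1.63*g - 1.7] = 9.22*g + 1.63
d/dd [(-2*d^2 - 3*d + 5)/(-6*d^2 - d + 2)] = (-16*d^2 + 52*d - 1)/(36*d^4 + 12*d^3 - 23*d^2 - 4*d + 4)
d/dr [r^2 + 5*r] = 2*r + 5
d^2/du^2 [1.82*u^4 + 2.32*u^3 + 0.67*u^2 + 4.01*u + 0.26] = 21.84*u^2 + 13.92*u + 1.34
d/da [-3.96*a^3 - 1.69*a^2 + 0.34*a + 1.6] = -11.88*a^2 - 3.38*a + 0.34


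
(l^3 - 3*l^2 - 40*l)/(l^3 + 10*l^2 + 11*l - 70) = l*(l - 8)/(l^2 + 5*l - 14)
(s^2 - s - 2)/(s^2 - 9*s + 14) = (s + 1)/(s - 7)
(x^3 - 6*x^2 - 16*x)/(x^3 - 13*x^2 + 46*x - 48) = x*(x + 2)/(x^2 - 5*x + 6)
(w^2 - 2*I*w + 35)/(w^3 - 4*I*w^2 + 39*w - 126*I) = (w + 5*I)/(w^2 + 3*I*w + 18)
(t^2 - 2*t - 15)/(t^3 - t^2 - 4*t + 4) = (t^2 - 2*t - 15)/(t^3 - t^2 - 4*t + 4)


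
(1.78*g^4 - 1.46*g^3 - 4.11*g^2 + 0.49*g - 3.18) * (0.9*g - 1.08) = 1.602*g^5 - 3.2364*g^4 - 2.1222*g^3 + 4.8798*g^2 - 3.3912*g + 3.4344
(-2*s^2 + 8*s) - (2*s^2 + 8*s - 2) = 2 - 4*s^2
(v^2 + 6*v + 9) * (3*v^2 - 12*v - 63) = 3*v^4 + 6*v^3 - 108*v^2 - 486*v - 567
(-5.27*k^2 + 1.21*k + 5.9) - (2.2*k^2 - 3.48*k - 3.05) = -7.47*k^2 + 4.69*k + 8.95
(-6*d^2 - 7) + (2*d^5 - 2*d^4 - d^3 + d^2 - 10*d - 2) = 2*d^5 - 2*d^4 - d^3 - 5*d^2 - 10*d - 9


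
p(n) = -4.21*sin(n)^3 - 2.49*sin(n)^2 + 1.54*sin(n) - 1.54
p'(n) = -12.63*sin(n)^2*cos(n) - 4.98*sin(n)*cos(n) + 1.54*cos(n)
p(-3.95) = -3.32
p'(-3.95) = 5.99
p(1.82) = -6.22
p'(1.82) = 3.74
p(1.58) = -6.70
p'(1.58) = 0.15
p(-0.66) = -2.45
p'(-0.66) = -0.12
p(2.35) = -3.22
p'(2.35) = 5.90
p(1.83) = -6.18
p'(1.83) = 3.86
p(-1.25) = -1.65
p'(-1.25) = -1.61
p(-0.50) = -2.39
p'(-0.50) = 0.90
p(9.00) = -1.62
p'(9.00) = 2.42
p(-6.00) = -1.40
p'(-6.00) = -0.80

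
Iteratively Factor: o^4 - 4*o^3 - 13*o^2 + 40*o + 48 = (o - 4)*(o^3 - 13*o - 12) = (o - 4)*(o + 1)*(o^2 - o - 12) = (o - 4)^2*(o + 1)*(o + 3)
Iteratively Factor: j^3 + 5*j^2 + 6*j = (j + 2)*(j^2 + 3*j) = j*(j + 2)*(j + 3)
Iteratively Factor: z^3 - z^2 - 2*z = (z + 1)*(z^2 - 2*z) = (z - 2)*(z + 1)*(z)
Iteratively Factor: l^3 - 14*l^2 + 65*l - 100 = (l - 5)*(l^2 - 9*l + 20) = (l - 5)*(l - 4)*(l - 5)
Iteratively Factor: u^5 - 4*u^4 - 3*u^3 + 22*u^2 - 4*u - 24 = (u - 3)*(u^4 - u^3 - 6*u^2 + 4*u + 8) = (u - 3)*(u + 2)*(u^3 - 3*u^2 + 4) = (u - 3)*(u - 2)*(u + 2)*(u^2 - u - 2) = (u - 3)*(u - 2)^2*(u + 2)*(u + 1)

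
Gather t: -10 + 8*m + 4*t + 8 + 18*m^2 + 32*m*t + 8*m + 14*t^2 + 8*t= 18*m^2 + 16*m + 14*t^2 + t*(32*m + 12) - 2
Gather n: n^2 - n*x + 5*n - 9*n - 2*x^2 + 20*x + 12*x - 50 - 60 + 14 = n^2 + n*(-x - 4) - 2*x^2 + 32*x - 96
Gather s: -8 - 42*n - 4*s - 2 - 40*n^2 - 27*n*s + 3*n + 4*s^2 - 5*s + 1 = -40*n^2 - 39*n + 4*s^2 + s*(-27*n - 9) - 9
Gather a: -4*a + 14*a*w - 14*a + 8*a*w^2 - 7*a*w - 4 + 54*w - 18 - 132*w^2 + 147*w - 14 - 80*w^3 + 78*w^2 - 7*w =a*(8*w^2 + 7*w - 18) - 80*w^3 - 54*w^2 + 194*w - 36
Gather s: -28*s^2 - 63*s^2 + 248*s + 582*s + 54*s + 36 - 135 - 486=-91*s^2 + 884*s - 585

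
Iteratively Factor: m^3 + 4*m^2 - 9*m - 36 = (m + 3)*(m^2 + m - 12) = (m - 3)*(m + 3)*(m + 4)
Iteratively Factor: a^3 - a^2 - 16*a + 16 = (a - 1)*(a^2 - 16) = (a - 1)*(a + 4)*(a - 4)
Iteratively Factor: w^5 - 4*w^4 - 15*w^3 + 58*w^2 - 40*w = (w - 5)*(w^4 + w^3 - 10*w^2 + 8*w) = (w - 5)*(w - 1)*(w^3 + 2*w^2 - 8*w) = (w - 5)*(w - 2)*(w - 1)*(w^2 + 4*w) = (w - 5)*(w - 2)*(w - 1)*(w + 4)*(w)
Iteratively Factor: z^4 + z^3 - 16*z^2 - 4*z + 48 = (z + 2)*(z^3 - z^2 - 14*z + 24) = (z - 3)*(z + 2)*(z^2 + 2*z - 8) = (z - 3)*(z - 2)*(z + 2)*(z + 4)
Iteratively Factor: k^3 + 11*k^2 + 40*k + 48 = (k + 4)*(k^2 + 7*k + 12) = (k + 3)*(k + 4)*(k + 4)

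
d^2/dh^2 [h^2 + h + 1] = 2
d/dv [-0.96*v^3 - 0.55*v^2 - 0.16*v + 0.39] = -2.88*v^2 - 1.1*v - 0.16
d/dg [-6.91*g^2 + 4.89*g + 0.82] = 4.89 - 13.82*g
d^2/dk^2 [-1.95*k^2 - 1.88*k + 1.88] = -3.90000000000000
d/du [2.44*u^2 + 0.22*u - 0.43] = 4.88*u + 0.22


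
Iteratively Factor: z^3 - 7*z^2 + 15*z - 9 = (z - 3)*(z^2 - 4*z + 3) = (z - 3)*(z - 1)*(z - 3)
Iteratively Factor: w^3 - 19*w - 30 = (w + 2)*(w^2 - 2*w - 15) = (w + 2)*(w + 3)*(w - 5)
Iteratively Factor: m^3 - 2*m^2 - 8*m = (m)*(m^2 - 2*m - 8) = m*(m - 4)*(m + 2)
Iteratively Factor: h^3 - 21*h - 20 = (h + 4)*(h^2 - 4*h - 5) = (h - 5)*(h + 4)*(h + 1)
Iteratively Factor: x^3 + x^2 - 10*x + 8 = (x + 4)*(x^2 - 3*x + 2) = (x - 1)*(x + 4)*(x - 2)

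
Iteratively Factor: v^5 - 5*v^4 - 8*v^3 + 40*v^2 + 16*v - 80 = (v - 2)*(v^4 - 3*v^3 - 14*v^2 + 12*v + 40) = (v - 2)^2*(v^3 - v^2 - 16*v - 20) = (v - 5)*(v - 2)^2*(v^2 + 4*v + 4) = (v - 5)*(v - 2)^2*(v + 2)*(v + 2)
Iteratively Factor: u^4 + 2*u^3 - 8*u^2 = (u + 4)*(u^3 - 2*u^2) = (u - 2)*(u + 4)*(u^2) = u*(u - 2)*(u + 4)*(u)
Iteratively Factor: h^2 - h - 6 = (h - 3)*(h + 2)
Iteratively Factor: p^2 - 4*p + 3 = (p - 3)*(p - 1)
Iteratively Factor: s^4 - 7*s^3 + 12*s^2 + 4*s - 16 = (s - 2)*(s^3 - 5*s^2 + 2*s + 8) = (s - 2)^2*(s^2 - 3*s - 4) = (s - 4)*(s - 2)^2*(s + 1)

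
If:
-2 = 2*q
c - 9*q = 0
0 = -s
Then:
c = -9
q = -1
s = 0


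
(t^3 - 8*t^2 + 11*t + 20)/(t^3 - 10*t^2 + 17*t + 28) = (t - 5)/(t - 7)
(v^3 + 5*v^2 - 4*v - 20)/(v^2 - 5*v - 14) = (v^2 + 3*v - 10)/(v - 7)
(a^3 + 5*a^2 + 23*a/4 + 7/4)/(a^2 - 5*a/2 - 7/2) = (4*a^2 + 16*a + 7)/(2*(2*a - 7))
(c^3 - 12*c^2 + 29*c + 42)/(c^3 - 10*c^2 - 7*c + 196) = (c^2 - 5*c - 6)/(c^2 - 3*c - 28)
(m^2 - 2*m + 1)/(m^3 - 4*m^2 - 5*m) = (-m^2 + 2*m - 1)/(m*(-m^2 + 4*m + 5))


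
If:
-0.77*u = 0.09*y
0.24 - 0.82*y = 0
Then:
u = -0.03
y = 0.29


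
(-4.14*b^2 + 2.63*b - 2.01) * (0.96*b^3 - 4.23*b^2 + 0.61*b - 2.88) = -3.9744*b^5 + 20.037*b^4 - 15.5799*b^3 + 22.0298*b^2 - 8.8005*b + 5.7888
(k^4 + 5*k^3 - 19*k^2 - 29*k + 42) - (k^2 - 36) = k^4 + 5*k^3 - 20*k^2 - 29*k + 78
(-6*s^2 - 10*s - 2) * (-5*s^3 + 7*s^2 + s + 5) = 30*s^5 + 8*s^4 - 66*s^3 - 54*s^2 - 52*s - 10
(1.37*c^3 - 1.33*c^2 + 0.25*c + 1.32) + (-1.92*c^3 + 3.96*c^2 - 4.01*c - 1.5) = -0.55*c^3 + 2.63*c^2 - 3.76*c - 0.18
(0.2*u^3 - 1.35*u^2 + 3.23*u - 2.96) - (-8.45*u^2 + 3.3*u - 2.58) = 0.2*u^3 + 7.1*u^2 - 0.0699999999999998*u - 0.38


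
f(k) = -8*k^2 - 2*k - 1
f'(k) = -16*k - 2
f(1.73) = -28.40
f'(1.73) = -29.68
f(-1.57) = -17.58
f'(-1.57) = 23.12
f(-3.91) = -115.48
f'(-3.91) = 60.56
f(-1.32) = -12.30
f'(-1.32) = 19.12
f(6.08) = -308.89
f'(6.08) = -99.28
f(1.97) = -35.99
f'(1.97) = -33.52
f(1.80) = -30.52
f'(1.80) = -30.80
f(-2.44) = -43.75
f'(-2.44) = 37.04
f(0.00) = -1.00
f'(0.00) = -2.00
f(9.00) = -667.00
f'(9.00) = -146.00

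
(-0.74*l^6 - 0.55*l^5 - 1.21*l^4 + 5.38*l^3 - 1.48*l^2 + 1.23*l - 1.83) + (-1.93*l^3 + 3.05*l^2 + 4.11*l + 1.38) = -0.74*l^6 - 0.55*l^5 - 1.21*l^4 + 3.45*l^3 + 1.57*l^2 + 5.34*l - 0.45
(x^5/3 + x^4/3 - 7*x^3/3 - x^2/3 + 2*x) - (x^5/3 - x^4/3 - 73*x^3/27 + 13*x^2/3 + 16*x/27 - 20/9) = 2*x^4/3 + 10*x^3/27 - 14*x^2/3 + 38*x/27 + 20/9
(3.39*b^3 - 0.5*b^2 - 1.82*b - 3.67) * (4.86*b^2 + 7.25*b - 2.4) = 16.4754*b^5 + 22.1475*b^4 - 20.6062*b^3 - 29.8312*b^2 - 22.2395*b + 8.808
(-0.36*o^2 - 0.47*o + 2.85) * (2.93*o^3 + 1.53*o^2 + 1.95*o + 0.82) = -1.0548*o^5 - 1.9279*o^4 + 6.9294*o^3 + 3.1488*o^2 + 5.1721*o + 2.337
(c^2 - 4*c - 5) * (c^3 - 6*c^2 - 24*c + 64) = c^5 - 10*c^4 - 5*c^3 + 190*c^2 - 136*c - 320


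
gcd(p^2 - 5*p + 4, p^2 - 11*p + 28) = p - 4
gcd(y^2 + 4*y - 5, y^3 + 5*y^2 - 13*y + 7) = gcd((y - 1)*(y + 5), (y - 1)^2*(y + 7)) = y - 1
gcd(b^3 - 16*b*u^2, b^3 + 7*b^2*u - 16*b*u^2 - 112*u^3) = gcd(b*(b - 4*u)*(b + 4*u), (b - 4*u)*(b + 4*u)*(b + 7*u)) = -b^2 + 16*u^2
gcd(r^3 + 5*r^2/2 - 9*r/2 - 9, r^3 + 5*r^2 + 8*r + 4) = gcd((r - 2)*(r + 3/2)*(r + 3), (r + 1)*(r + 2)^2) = 1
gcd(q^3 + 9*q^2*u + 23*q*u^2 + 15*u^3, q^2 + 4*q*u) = 1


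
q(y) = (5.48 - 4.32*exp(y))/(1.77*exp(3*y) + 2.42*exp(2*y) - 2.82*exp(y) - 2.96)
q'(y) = (5.48 - 4.32*exp(y))*(-5.31*exp(3*y) - 4.84*exp(2*y) + 2.82*exp(y))/(1.77*exp(3*y) + 2.42*exp(2*y) - 2.82*exp(y) - 2.96)^2 - 4.32*exp(y)/(1.77*exp(3*y) + 2.42*exp(2*y) - 2.82*exp(y) - 2.96)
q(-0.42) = -0.81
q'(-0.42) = 0.44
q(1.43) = -0.08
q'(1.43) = 0.12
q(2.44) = -0.01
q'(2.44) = 0.03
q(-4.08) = -1.80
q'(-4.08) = 0.05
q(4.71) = -0.00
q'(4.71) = 0.00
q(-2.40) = -1.59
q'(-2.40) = 0.23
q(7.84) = -0.00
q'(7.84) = 0.00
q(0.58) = -0.23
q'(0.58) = 0.16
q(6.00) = 0.00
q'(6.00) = 0.00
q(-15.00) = -1.85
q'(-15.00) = 0.00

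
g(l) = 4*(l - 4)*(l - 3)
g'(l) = 8*l - 28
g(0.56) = 33.57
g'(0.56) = -23.52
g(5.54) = 15.65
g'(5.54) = 16.32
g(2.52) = 2.84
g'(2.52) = -7.84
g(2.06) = 7.29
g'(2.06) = -11.52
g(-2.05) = 122.21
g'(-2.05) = -44.40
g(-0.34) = 57.98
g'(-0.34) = -30.72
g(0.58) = 33.11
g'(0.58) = -23.36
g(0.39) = 37.69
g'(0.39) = -24.88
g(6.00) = 24.00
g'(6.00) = 20.00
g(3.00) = 0.00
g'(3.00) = -4.00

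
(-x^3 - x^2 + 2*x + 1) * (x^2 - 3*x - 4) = -x^5 + 2*x^4 + 9*x^3 - x^2 - 11*x - 4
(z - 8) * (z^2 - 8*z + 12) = z^3 - 16*z^2 + 76*z - 96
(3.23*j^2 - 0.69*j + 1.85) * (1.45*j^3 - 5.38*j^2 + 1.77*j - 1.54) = 4.6835*j^5 - 18.3779*j^4 + 12.1118*j^3 - 16.1485*j^2 + 4.3371*j - 2.849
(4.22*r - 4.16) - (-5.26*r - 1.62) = 9.48*r - 2.54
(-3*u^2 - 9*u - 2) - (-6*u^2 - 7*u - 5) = 3*u^2 - 2*u + 3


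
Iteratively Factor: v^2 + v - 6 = (v - 2)*(v + 3)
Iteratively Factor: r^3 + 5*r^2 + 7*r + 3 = (r + 1)*(r^2 + 4*r + 3) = (r + 1)^2*(r + 3)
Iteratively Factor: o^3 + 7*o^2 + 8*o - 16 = (o + 4)*(o^2 + 3*o - 4) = (o - 1)*(o + 4)*(o + 4)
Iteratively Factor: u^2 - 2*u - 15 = (u - 5)*(u + 3)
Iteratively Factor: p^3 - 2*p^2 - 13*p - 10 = (p + 1)*(p^2 - 3*p - 10) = (p + 1)*(p + 2)*(p - 5)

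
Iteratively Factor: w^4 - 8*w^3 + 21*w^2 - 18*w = (w)*(w^3 - 8*w^2 + 21*w - 18) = w*(w - 3)*(w^2 - 5*w + 6) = w*(w - 3)^2*(w - 2)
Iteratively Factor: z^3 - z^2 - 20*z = (z + 4)*(z^2 - 5*z) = z*(z + 4)*(z - 5)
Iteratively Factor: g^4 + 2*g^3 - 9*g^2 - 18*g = (g + 3)*(g^3 - g^2 - 6*g) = (g + 2)*(g + 3)*(g^2 - 3*g) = (g - 3)*(g + 2)*(g + 3)*(g)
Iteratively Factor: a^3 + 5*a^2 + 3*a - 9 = (a + 3)*(a^2 + 2*a - 3) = (a + 3)^2*(a - 1)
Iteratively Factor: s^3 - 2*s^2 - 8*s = (s + 2)*(s^2 - 4*s) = (s - 4)*(s + 2)*(s)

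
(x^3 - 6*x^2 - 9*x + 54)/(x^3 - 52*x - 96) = (-x^3 + 6*x^2 + 9*x - 54)/(-x^3 + 52*x + 96)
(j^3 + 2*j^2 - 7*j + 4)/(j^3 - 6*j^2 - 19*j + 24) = (j^2 + 3*j - 4)/(j^2 - 5*j - 24)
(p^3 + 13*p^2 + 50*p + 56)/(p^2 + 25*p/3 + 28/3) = 3*(p^2 + 6*p + 8)/(3*p + 4)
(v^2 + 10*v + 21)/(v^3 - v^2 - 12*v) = (v + 7)/(v*(v - 4))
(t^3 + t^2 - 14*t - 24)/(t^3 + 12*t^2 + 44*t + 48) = (t^2 - t - 12)/(t^2 + 10*t + 24)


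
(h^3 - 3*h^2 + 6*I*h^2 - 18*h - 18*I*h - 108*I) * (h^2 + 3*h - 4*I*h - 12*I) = h^5 + 2*I*h^4 - 3*h^3 - 54*h^2 - 54*I*h^2 - 648*h - 108*I*h - 1296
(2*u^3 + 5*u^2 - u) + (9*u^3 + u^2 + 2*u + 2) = 11*u^3 + 6*u^2 + u + 2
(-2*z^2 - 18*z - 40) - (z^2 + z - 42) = -3*z^2 - 19*z + 2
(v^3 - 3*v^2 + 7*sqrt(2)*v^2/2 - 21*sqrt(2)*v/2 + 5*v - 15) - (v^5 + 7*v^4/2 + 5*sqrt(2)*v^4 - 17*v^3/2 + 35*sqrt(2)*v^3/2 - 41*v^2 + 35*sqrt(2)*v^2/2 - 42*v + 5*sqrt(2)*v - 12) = -v^5 - 5*sqrt(2)*v^4 - 7*v^4/2 - 35*sqrt(2)*v^3/2 + 19*v^3/2 - 14*sqrt(2)*v^2 + 38*v^2 - 31*sqrt(2)*v/2 + 47*v - 3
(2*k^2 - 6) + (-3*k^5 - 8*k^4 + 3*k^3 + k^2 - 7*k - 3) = -3*k^5 - 8*k^4 + 3*k^3 + 3*k^2 - 7*k - 9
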